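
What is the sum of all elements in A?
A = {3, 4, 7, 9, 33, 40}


Set A = {3, 4, 7, 9, 33, 40}
Sum = 3 + 4 + 7 + 9 + 33 + 40 = 96

96


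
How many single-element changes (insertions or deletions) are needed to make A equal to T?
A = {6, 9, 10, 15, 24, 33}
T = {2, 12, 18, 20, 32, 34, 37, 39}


Set A = {6, 9, 10, 15, 24, 33}
Set T = {2, 12, 18, 20, 32, 34, 37, 39}
Elements to remove from A (in A, not in T): {6, 9, 10, 15, 24, 33} → 6 removals
Elements to add to A (in T, not in A): {2, 12, 18, 20, 32, 34, 37, 39} → 8 additions
Total edits = 6 + 8 = 14

14


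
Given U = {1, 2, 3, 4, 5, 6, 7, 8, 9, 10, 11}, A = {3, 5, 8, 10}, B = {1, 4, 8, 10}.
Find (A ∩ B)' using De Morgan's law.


U = {1, 2, 3, 4, 5, 6, 7, 8, 9, 10, 11}
A = {3, 5, 8, 10}, B = {1, 4, 8, 10}
A ∩ B = {8, 10}
(A ∩ B)' = U \ (A ∩ B) = {1, 2, 3, 4, 5, 6, 7, 9, 11}
Verification via A' ∪ B': A' = {1, 2, 4, 6, 7, 9, 11}, B' = {2, 3, 5, 6, 7, 9, 11}
A' ∪ B' = {1, 2, 3, 4, 5, 6, 7, 9, 11} ✓

{1, 2, 3, 4, 5, 6, 7, 9, 11}


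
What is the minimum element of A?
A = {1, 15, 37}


Set A = {1, 15, 37}
Elements in ascending order: 1, 15, 37
The smallest element is 1.

1


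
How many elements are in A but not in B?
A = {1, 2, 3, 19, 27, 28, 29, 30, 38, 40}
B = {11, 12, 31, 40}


Set A = {1, 2, 3, 19, 27, 28, 29, 30, 38, 40}
Set B = {11, 12, 31, 40}
A \ B = {1, 2, 3, 19, 27, 28, 29, 30, 38}
|A \ B| = 9

9


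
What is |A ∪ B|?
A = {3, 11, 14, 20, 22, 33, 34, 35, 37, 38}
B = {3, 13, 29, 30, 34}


Set A = {3, 11, 14, 20, 22, 33, 34, 35, 37, 38}, |A| = 10
Set B = {3, 13, 29, 30, 34}, |B| = 5
A ∩ B = {3, 34}, |A ∩ B| = 2
|A ∪ B| = |A| + |B| - |A ∩ B| = 10 + 5 - 2 = 13

13


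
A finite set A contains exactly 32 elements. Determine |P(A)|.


The set has 32 elements.
The power set contains all possible subsets.
|P(A)| = 2^|A| = 2^32 = 4294967296

4294967296


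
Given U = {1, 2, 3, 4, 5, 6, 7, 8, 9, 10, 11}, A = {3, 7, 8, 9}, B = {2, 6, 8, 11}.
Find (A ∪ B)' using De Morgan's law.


U = {1, 2, 3, 4, 5, 6, 7, 8, 9, 10, 11}
A = {3, 7, 8, 9}, B = {2, 6, 8, 11}
A ∪ B = {2, 3, 6, 7, 8, 9, 11}
(A ∪ B)' = U \ (A ∪ B) = {1, 4, 5, 10}
Verification via A' ∩ B': A' = {1, 2, 4, 5, 6, 10, 11}, B' = {1, 3, 4, 5, 7, 9, 10}
A' ∩ B' = {1, 4, 5, 10} ✓

{1, 4, 5, 10}


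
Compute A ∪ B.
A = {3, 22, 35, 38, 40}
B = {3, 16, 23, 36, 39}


Set A = {3, 22, 35, 38, 40}
Set B = {3, 16, 23, 36, 39}
A ∪ B includes all elements in either set.
Elements from A: {3, 22, 35, 38, 40}
Elements from B not already included: {16, 23, 36, 39}
A ∪ B = {3, 16, 22, 23, 35, 36, 38, 39, 40}

{3, 16, 22, 23, 35, 36, 38, 39, 40}


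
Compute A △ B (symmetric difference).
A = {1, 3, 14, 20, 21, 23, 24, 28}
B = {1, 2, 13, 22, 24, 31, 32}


Set A = {1, 3, 14, 20, 21, 23, 24, 28}
Set B = {1, 2, 13, 22, 24, 31, 32}
A △ B = (A \ B) ∪ (B \ A)
Elements in A but not B: {3, 14, 20, 21, 23, 28}
Elements in B but not A: {2, 13, 22, 31, 32}
A △ B = {2, 3, 13, 14, 20, 21, 22, 23, 28, 31, 32}

{2, 3, 13, 14, 20, 21, 22, 23, 28, 31, 32}


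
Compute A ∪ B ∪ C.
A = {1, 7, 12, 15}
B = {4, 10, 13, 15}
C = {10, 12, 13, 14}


Set A = {1, 7, 12, 15}
Set B = {4, 10, 13, 15}
Set C = {10, 12, 13, 14}
First, A ∪ B = {1, 4, 7, 10, 12, 13, 15}
Then, (A ∪ B) ∪ C = {1, 4, 7, 10, 12, 13, 14, 15}

{1, 4, 7, 10, 12, 13, 14, 15}


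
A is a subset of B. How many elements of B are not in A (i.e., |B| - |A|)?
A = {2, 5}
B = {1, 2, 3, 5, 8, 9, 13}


Set A = {2, 5}, |A| = 2
Set B = {1, 2, 3, 5, 8, 9, 13}, |B| = 7
Since A ⊆ B: B \ A = {1, 3, 8, 9, 13}
|B| - |A| = 7 - 2 = 5

5


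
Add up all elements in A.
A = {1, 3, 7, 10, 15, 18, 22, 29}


Set A = {1, 3, 7, 10, 15, 18, 22, 29}
Sum = 1 + 3 + 7 + 10 + 15 + 18 + 22 + 29 = 105

105


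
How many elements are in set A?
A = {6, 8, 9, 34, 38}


Set A = {6, 8, 9, 34, 38}
Listing elements: 6, 8, 9, 34, 38
Counting: 5 elements
|A| = 5

5


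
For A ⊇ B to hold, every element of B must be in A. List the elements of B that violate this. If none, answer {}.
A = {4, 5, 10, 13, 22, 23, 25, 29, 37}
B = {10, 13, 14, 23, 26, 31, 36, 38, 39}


Set A = {4, 5, 10, 13, 22, 23, 25, 29, 37}
Set B = {10, 13, 14, 23, 26, 31, 36, 38, 39}
Check each element of B against A:
10 ∈ A, 13 ∈ A, 14 ∉ A (include), 23 ∈ A, 26 ∉ A (include), 31 ∉ A (include), 36 ∉ A (include), 38 ∉ A (include), 39 ∉ A (include)
Elements of B not in A: {14, 26, 31, 36, 38, 39}

{14, 26, 31, 36, 38, 39}


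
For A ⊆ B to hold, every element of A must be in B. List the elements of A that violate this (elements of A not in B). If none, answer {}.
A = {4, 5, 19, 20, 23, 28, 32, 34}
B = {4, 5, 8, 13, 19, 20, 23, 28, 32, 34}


Set A = {4, 5, 19, 20, 23, 28, 32, 34}
Set B = {4, 5, 8, 13, 19, 20, 23, 28, 32, 34}
Check each element of A against B:
4 ∈ B, 5 ∈ B, 19 ∈ B, 20 ∈ B, 23 ∈ B, 28 ∈ B, 32 ∈ B, 34 ∈ B
Elements of A not in B: {}

{}


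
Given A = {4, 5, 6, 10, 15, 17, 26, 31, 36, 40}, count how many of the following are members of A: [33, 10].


Set A = {4, 5, 6, 10, 15, 17, 26, 31, 36, 40}
Candidates: [33, 10]
Check each candidate:
33 ∉ A, 10 ∈ A
Count of candidates in A: 1

1


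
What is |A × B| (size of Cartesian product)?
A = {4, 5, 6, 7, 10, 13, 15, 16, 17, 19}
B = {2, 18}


Set A = {4, 5, 6, 7, 10, 13, 15, 16, 17, 19} has 10 elements.
Set B = {2, 18} has 2 elements.
|A × B| = |A| × |B| = 10 × 2 = 20

20


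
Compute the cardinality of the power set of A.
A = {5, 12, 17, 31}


Set A = {5, 12, 17, 31}
|A| = 4
The power set P(A) contains all subsets of A.
|P(A)| = 2^|A| = 2^4 = 16

16


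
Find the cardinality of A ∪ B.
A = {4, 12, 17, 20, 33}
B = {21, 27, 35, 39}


Set A = {4, 12, 17, 20, 33}, |A| = 5
Set B = {21, 27, 35, 39}, |B| = 4
A ∩ B = {}, |A ∩ B| = 0
|A ∪ B| = |A| + |B| - |A ∩ B| = 5 + 4 - 0 = 9

9


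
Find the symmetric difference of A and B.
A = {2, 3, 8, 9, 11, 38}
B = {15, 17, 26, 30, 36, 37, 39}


Set A = {2, 3, 8, 9, 11, 38}
Set B = {15, 17, 26, 30, 36, 37, 39}
A △ B = (A \ B) ∪ (B \ A)
Elements in A but not B: {2, 3, 8, 9, 11, 38}
Elements in B but not A: {15, 17, 26, 30, 36, 37, 39}
A △ B = {2, 3, 8, 9, 11, 15, 17, 26, 30, 36, 37, 38, 39}

{2, 3, 8, 9, 11, 15, 17, 26, 30, 36, 37, 38, 39}


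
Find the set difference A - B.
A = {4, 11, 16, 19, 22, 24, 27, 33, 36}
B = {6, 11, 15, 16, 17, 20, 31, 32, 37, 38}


Set A = {4, 11, 16, 19, 22, 24, 27, 33, 36}
Set B = {6, 11, 15, 16, 17, 20, 31, 32, 37, 38}
A \ B includes elements in A that are not in B.
Check each element of A:
4 (not in B, keep), 11 (in B, remove), 16 (in B, remove), 19 (not in B, keep), 22 (not in B, keep), 24 (not in B, keep), 27 (not in B, keep), 33 (not in B, keep), 36 (not in B, keep)
A \ B = {4, 19, 22, 24, 27, 33, 36}

{4, 19, 22, 24, 27, 33, 36}


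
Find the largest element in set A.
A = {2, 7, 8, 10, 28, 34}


Set A = {2, 7, 8, 10, 28, 34}
Elements in ascending order: 2, 7, 8, 10, 28, 34
The largest element is 34.

34


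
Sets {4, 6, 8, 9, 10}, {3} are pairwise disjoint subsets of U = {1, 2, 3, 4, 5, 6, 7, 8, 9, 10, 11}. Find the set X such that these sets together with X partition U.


U = {1, 2, 3, 4, 5, 6, 7, 8, 9, 10, 11}
Shown blocks: {4, 6, 8, 9, 10}, {3}
A partition's blocks are pairwise disjoint and cover U, so the missing block = U \ (union of shown blocks).
Union of shown blocks: {3, 4, 6, 8, 9, 10}
Missing block = U \ (union) = {1, 2, 5, 7, 11}

{1, 2, 5, 7, 11}


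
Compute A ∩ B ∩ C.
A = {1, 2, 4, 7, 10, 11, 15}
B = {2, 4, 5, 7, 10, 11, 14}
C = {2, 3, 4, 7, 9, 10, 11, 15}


Set A = {1, 2, 4, 7, 10, 11, 15}
Set B = {2, 4, 5, 7, 10, 11, 14}
Set C = {2, 3, 4, 7, 9, 10, 11, 15}
First, A ∩ B = {2, 4, 7, 10, 11}
Then, (A ∩ B) ∩ C = {2, 4, 7, 10, 11}

{2, 4, 7, 10, 11}


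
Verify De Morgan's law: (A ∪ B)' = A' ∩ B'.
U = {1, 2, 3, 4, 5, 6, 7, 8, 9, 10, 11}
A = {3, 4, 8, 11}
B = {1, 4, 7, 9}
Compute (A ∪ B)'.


U = {1, 2, 3, 4, 5, 6, 7, 8, 9, 10, 11}
A = {3, 4, 8, 11}, B = {1, 4, 7, 9}
A ∪ B = {1, 3, 4, 7, 8, 9, 11}
(A ∪ B)' = U \ (A ∪ B) = {2, 5, 6, 10}
Verification via A' ∩ B': A' = {1, 2, 5, 6, 7, 9, 10}, B' = {2, 3, 5, 6, 8, 10, 11}
A' ∩ B' = {2, 5, 6, 10} ✓

{2, 5, 6, 10}


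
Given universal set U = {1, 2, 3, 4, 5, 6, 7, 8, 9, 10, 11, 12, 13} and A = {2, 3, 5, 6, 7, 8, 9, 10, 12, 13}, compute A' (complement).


Universal set U = {1, 2, 3, 4, 5, 6, 7, 8, 9, 10, 11, 12, 13}
Set A = {2, 3, 5, 6, 7, 8, 9, 10, 12, 13}
A' = U \ A = elements in U but not in A
Checking each element of U:
1 (not in A, include), 2 (in A, exclude), 3 (in A, exclude), 4 (not in A, include), 5 (in A, exclude), 6 (in A, exclude), 7 (in A, exclude), 8 (in A, exclude), 9 (in A, exclude), 10 (in A, exclude), 11 (not in A, include), 12 (in A, exclude), 13 (in A, exclude)
A' = {1, 4, 11}

{1, 4, 11}


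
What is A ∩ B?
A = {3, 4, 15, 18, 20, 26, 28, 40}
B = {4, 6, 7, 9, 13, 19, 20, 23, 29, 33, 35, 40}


Set A = {3, 4, 15, 18, 20, 26, 28, 40}
Set B = {4, 6, 7, 9, 13, 19, 20, 23, 29, 33, 35, 40}
A ∩ B includes only elements in both sets.
Check each element of A against B:
3 ✗, 4 ✓, 15 ✗, 18 ✗, 20 ✓, 26 ✗, 28 ✗, 40 ✓
A ∩ B = {4, 20, 40}

{4, 20, 40}


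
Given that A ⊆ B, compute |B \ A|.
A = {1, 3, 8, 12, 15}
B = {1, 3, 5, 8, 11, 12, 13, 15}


Set A = {1, 3, 8, 12, 15}, |A| = 5
Set B = {1, 3, 5, 8, 11, 12, 13, 15}, |B| = 8
Since A ⊆ B: B \ A = {5, 11, 13}
|B| - |A| = 8 - 5 = 3

3


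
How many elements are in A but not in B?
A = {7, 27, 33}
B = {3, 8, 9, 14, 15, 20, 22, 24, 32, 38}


Set A = {7, 27, 33}
Set B = {3, 8, 9, 14, 15, 20, 22, 24, 32, 38}
A \ B = {7, 27, 33}
|A \ B| = 3

3


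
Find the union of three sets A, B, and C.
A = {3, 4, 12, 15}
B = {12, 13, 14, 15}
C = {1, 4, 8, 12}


Set A = {3, 4, 12, 15}
Set B = {12, 13, 14, 15}
Set C = {1, 4, 8, 12}
First, A ∪ B = {3, 4, 12, 13, 14, 15}
Then, (A ∪ B) ∪ C = {1, 3, 4, 8, 12, 13, 14, 15}

{1, 3, 4, 8, 12, 13, 14, 15}


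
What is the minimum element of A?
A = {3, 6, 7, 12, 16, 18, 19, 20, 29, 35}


Set A = {3, 6, 7, 12, 16, 18, 19, 20, 29, 35}
Elements in ascending order: 3, 6, 7, 12, 16, 18, 19, 20, 29, 35
The smallest element is 3.

3


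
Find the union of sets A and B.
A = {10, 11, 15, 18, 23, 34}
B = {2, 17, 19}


Set A = {10, 11, 15, 18, 23, 34}
Set B = {2, 17, 19}
A ∪ B includes all elements in either set.
Elements from A: {10, 11, 15, 18, 23, 34}
Elements from B not already included: {2, 17, 19}
A ∪ B = {2, 10, 11, 15, 17, 18, 19, 23, 34}

{2, 10, 11, 15, 17, 18, 19, 23, 34}


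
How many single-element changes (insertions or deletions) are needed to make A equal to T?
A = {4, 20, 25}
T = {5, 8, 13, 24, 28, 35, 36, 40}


Set A = {4, 20, 25}
Set T = {5, 8, 13, 24, 28, 35, 36, 40}
Elements to remove from A (in A, not in T): {4, 20, 25} → 3 removals
Elements to add to A (in T, not in A): {5, 8, 13, 24, 28, 35, 36, 40} → 8 additions
Total edits = 3 + 8 = 11

11


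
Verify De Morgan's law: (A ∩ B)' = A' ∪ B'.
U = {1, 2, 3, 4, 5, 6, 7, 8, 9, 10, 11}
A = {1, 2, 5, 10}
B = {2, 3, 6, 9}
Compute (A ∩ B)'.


U = {1, 2, 3, 4, 5, 6, 7, 8, 9, 10, 11}
A = {1, 2, 5, 10}, B = {2, 3, 6, 9}
A ∩ B = {2}
(A ∩ B)' = U \ (A ∩ B) = {1, 3, 4, 5, 6, 7, 8, 9, 10, 11}
Verification via A' ∪ B': A' = {3, 4, 6, 7, 8, 9, 11}, B' = {1, 4, 5, 7, 8, 10, 11}
A' ∪ B' = {1, 3, 4, 5, 6, 7, 8, 9, 10, 11} ✓

{1, 3, 4, 5, 6, 7, 8, 9, 10, 11}


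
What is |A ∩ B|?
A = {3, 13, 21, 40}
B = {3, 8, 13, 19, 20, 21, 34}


Set A = {3, 13, 21, 40}
Set B = {3, 8, 13, 19, 20, 21, 34}
A ∩ B = {3, 13, 21}
|A ∩ B| = 3

3


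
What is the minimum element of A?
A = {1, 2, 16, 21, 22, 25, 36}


Set A = {1, 2, 16, 21, 22, 25, 36}
Elements in ascending order: 1, 2, 16, 21, 22, 25, 36
The smallest element is 1.

1


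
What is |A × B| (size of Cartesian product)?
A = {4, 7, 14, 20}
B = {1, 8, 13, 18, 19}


Set A = {4, 7, 14, 20} has 4 elements.
Set B = {1, 8, 13, 18, 19} has 5 elements.
|A × B| = |A| × |B| = 4 × 5 = 20

20


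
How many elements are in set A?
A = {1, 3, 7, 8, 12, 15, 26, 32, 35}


Set A = {1, 3, 7, 8, 12, 15, 26, 32, 35}
Listing elements: 1, 3, 7, 8, 12, 15, 26, 32, 35
Counting: 9 elements
|A| = 9

9


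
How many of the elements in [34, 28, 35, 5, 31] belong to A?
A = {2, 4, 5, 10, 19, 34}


Set A = {2, 4, 5, 10, 19, 34}
Candidates: [34, 28, 35, 5, 31]
Check each candidate:
34 ∈ A, 28 ∉ A, 35 ∉ A, 5 ∈ A, 31 ∉ A
Count of candidates in A: 2

2


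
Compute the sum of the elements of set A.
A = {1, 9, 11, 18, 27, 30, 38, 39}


Set A = {1, 9, 11, 18, 27, 30, 38, 39}
Sum = 1 + 9 + 11 + 18 + 27 + 30 + 38 + 39 = 173

173


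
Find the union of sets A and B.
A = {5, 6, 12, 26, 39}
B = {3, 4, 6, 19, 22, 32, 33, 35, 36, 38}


Set A = {5, 6, 12, 26, 39}
Set B = {3, 4, 6, 19, 22, 32, 33, 35, 36, 38}
A ∪ B includes all elements in either set.
Elements from A: {5, 6, 12, 26, 39}
Elements from B not already included: {3, 4, 19, 22, 32, 33, 35, 36, 38}
A ∪ B = {3, 4, 5, 6, 12, 19, 22, 26, 32, 33, 35, 36, 38, 39}

{3, 4, 5, 6, 12, 19, 22, 26, 32, 33, 35, 36, 38, 39}


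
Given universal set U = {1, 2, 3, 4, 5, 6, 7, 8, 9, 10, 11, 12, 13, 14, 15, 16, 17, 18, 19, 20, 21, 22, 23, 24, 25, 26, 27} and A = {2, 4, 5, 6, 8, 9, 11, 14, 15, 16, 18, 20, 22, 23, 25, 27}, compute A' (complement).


Universal set U = {1, 2, 3, 4, 5, 6, 7, 8, 9, 10, 11, 12, 13, 14, 15, 16, 17, 18, 19, 20, 21, 22, 23, 24, 25, 26, 27}
Set A = {2, 4, 5, 6, 8, 9, 11, 14, 15, 16, 18, 20, 22, 23, 25, 27}
A' = U \ A = elements in U but not in A
Checking each element of U:
1 (not in A, include), 2 (in A, exclude), 3 (not in A, include), 4 (in A, exclude), 5 (in A, exclude), 6 (in A, exclude), 7 (not in A, include), 8 (in A, exclude), 9 (in A, exclude), 10 (not in A, include), 11 (in A, exclude), 12 (not in A, include), 13 (not in A, include), 14 (in A, exclude), 15 (in A, exclude), 16 (in A, exclude), 17 (not in A, include), 18 (in A, exclude), 19 (not in A, include), 20 (in A, exclude), 21 (not in A, include), 22 (in A, exclude), 23 (in A, exclude), 24 (not in A, include), 25 (in A, exclude), 26 (not in A, include), 27 (in A, exclude)
A' = {1, 3, 7, 10, 12, 13, 17, 19, 21, 24, 26}

{1, 3, 7, 10, 12, 13, 17, 19, 21, 24, 26}


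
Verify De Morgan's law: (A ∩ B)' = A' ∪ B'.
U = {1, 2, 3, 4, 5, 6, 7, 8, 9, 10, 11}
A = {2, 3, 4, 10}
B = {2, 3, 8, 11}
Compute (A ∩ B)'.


U = {1, 2, 3, 4, 5, 6, 7, 8, 9, 10, 11}
A = {2, 3, 4, 10}, B = {2, 3, 8, 11}
A ∩ B = {2, 3}
(A ∩ B)' = U \ (A ∩ B) = {1, 4, 5, 6, 7, 8, 9, 10, 11}
Verification via A' ∪ B': A' = {1, 5, 6, 7, 8, 9, 11}, B' = {1, 4, 5, 6, 7, 9, 10}
A' ∪ B' = {1, 4, 5, 6, 7, 8, 9, 10, 11} ✓

{1, 4, 5, 6, 7, 8, 9, 10, 11}


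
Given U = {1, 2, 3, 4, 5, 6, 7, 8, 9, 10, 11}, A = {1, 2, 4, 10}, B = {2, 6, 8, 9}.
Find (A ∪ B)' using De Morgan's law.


U = {1, 2, 3, 4, 5, 6, 7, 8, 9, 10, 11}
A = {1, 2, 4, 10}, B = {2, 6, 8, 9}
A ∪ B = {1, 2, 4, 6, 8, 9, 10}
(A ∪ B)' = U \ (A ∪ B) = {3, 5, 7, 11}
Verification via A' ∩ B': A' = {3, 5, 6, 7, 8, 9, 11}, B' = {1, 3, 4, 5, 7, 10, 11}
A' ∩ B' = {3, 5, 7, 11} ✓

{3, 5, 7, 11}


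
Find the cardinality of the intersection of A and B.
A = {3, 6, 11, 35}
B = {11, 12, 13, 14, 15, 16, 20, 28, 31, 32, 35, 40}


Set A = {3, 6, 11, 35}
Set B = {11, 12, 13, 14, 15, 16, 20, 28, 31, 32, 35, 40}
A ∩ B = {11, 35}
|A ∩ B| = 2

2


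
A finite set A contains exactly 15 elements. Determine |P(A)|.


The set has 15 elements.
The power set contains all possible subsets.
|P(A)| = 2^|A| = 2^15 = 32768

32768


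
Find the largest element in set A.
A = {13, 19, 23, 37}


Set A = {13, 19, 23, 37}
Elements in ascending order: 13, 19, 23, 37
The largest element is 37.

37


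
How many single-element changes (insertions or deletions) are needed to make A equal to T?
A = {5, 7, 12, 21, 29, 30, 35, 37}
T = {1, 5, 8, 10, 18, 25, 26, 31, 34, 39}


Set A = {5, 7, 12, 21, 29, 30, 35, 37}
Set T = {1, 5, 8, 10, 18, 25, 26, 31, 34, 39}
Elements to remove from A (in A, not in T): {7, 12, 21, 29, 30, 35, 37} → 7 removals
Elements to add to A (in T, not in A): {1, 8, 10, 18, 25, 26, 31, 34, 39} → 9 additions
Total edits = 7 + 9 = 16

16


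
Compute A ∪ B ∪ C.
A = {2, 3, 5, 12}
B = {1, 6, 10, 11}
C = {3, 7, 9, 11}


Set A = {2, 3, 5, 12}
Set B = {1, 6, 10, 11}
Set C = {3, 7, 9, 11}
First, A ∪ B = {1, 2, 3, 5, 6, 10, 11, 12}
Then, (A ∪ B) ∪ C = {1, 2, 3, 5, 6, 7, 9, 10, 11, 12}

{1, 2, 3, 5, 6, 7, 9, 10, 11, 12}


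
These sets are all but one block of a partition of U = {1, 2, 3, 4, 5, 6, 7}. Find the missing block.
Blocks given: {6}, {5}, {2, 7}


U = {1, 2, 3, 4, 5, 6, 7}
Shown blocks: {6}, {5}, {2, 7}
A partition's blocks are pairwise disjoint and cover U, so the missing block = U \ (union of shown blocks).
Union of shown blocks: {2, 5, 6, 7}
Missing block = U \ (union) = {1, 3, 4}

{1, 3, 4}


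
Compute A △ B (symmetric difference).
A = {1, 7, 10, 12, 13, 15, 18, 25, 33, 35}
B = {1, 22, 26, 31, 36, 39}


Set A = {1, 7, 10, 12, 13, 15, 18, 25, 33, 35}
Set B = {1, 22, 26, 31, 36, 39}
A △ B = (A \ B) ∪ (B \ A)
Elements in A but not B: {7, 10, 12, 13, 15, 18, 25, 33, 35}
Elements in B but not A: {22, 26, 31, 36, 39}
A △ B = {7, 10, 12, 13, 15, 18, 22, 25, 26, 31, 33, 35, 36, 39}

{7, 10, 12, 13, 15, 18, 22, 25, 26, 31, 33, 35, 36, 39}


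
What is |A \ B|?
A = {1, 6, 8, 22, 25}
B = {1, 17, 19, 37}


Set A = {1, 6, 8, 22, 25}
Set B = {1, 17, 19, 37}
A \ B = {6, 8, 22, 25}
|A \ B| = 4

4


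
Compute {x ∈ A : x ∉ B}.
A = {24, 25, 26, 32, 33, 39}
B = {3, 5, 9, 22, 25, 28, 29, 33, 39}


Set A = {24, 25, 26, 32, 33, 39}
Set B = {3, 5, 9, 22, 25, 28, 29, 33, 39}
Check each element of A against B:
24 ∉ B (include), 25 ∈ B, 26 ∉ B (include), 32 ∉ B (include), 33 ∈ B, 39 ∈ B
Elements of A not in B: {24, 26, 32}

{24, 26, 32}


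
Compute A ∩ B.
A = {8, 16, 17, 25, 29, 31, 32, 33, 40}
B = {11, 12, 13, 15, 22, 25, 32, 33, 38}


Set A = {8, 16, 17, 25, 29, 31, 32, 33, 40}
Set B = {11, 12, 13, 15, 22, 25, 32, 33, 38}
A ∩ B includes only elements in both sets.
Check each element of A against B:
8 ✗, 16 ✗, 17 ✗, 25 ✓, 29 ✗, 31 ✗, 32 ✓, 33 ✓, 40 ✗
A ∩ B = {25, 32, 33}

{25, 32, 33}


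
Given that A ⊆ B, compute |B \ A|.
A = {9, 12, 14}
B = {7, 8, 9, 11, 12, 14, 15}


Set A = {9, 12, 14}, |A| = 3
Set B = {7, 8, 9, 11, 12, 14, 15}, |B| = 7
Since A ⊆ B: B \ A = {7, 8, 11, 15}
|B| - |A| = 7 - 3 = 4

4


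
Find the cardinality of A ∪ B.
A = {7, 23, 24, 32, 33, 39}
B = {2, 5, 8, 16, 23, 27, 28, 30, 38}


Set A = {7, 23, 24, 32, 33, 39}, |A| = 6
Set B = {2, 5, 8, 16, 23, 27, 28, 30, 38}, |B| = 9
A ∩ B = {23}, |A ∩ B| = 1
|A ∪ B| = |A| + |B| - |A ∩ B| = 6 + 9 - 1 = 14

14


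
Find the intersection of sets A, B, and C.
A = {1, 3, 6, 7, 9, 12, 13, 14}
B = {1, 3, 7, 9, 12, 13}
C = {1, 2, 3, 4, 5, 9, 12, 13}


Set A = {1, 3, 6, 7, 9, 12, 13, 14}
Set B = {1, 3, 7, 9, 12, 13}
Set C = {1, 2, 3, 4, 5, 9, 12, 13}
First, A ∩ B = {1, 3, 7, 9, 12, 13}
Then, (A ∩ B) ∩ C = {1, 3, 9, 12, 13}

{1, 3, 9, 12, 13}


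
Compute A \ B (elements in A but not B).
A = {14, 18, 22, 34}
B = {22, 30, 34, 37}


Set A = {14, 18, 22, 34}
Set B = {22, 30, 34, 37}
A \ B includes elements in A that are not in B.
Check each element of A:
14 (not in B, keep), 18 (not in B, keep), 22 (in B, remove), 34 (in B, remove)
A \ B = {14, 18}

{14, 18}


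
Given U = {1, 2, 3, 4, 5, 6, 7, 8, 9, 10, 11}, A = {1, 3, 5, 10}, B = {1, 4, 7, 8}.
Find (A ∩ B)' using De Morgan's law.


U = {1, 2, 3, 4, 5, 6, 7, 8, 9, 10, 11}
A = {1, 3, 5, 10}, B = {1, 4, 7, 8}
A ∩ B = {1}
(A ∩ B)' = U \ (A ∩ B) = {2, 3, 4, 5, 6, 7, 8, 9, 10, 11}
Verification via A' ∪ B': A' = {2, 4, 6, 7, 8, 9, 11}, B' = {2, 3, 5, 6, 9, 10, 11}
A' ∪ B' = {2, 3, 4, 5, 6, 7, 8, 9, 10, 11} ✓

{2, 3, 4, 5, 6, 7, 8, 9, 10, 11}


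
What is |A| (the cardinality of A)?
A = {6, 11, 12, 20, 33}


Set A = {6, 11, 12, 20, 33}
Listing elements: 6, 11, 12, 20, 33
Counting: 5 elements
|A| = 5

5


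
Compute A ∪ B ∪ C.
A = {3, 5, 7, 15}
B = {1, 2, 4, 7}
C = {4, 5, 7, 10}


Set A = {3, 5, 7, 15}
Set B = {1, 2, 4, 7}
Set C = {4, 5, 7, 10}
First, A ∪ B = {1, 2, 3, 4, 5, 7, 15}
Then, (A ∪ B) ∪ C = {1, 2, 3, 4, 5, 7, 10, 15}

{1, 2, 3, 4, 5, 7, 10, 15}


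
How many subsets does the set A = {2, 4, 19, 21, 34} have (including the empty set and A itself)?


Set A = {2, 4, 19, 21, 34}
|A| = 5
The power set P(A) contains all subsets of A.
|P(A)| = 2^|A| = 2^5 = 32

32


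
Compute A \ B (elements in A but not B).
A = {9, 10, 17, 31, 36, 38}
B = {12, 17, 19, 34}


Set A = {9, 10, 17, 31, 36, 38}
Set B = {12, 17, 19, 34}
A \ B includes elements in A that are not in B.
Check each element of A:
9 (not in B, keep), 10 (not in B, keep), 17 (in B, remove), 31 (not in B, keep), 36 (not in B, keep), 38 (not in B, keep)
A \ B = {9, 10, 31, 36, 38}

{9, 10, 31, 36, 38}


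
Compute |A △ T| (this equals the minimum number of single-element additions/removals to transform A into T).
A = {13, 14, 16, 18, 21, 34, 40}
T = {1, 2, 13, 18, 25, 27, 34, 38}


Set A = {13, 14, 16, 18, 21, 34, 40}
Set T = {1, 2, 13, 18, 25, 27, 34, 38}
Elements to remove from A (in A, not in T): {14, 16, 21, 40} → 4 removals
Elements to add to A (in T, not in A): {1, 2, 25, 27, 38} → 5 additions
Total edits = 4 + 5 = 9

9


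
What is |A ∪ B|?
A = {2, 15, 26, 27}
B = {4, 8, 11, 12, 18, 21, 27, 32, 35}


Set A = {2, 15, 26, 27}, |A| = 4
Set B = {4, 8, 11, 12, 18, 21, 27, 32, 35}, |B| = 9
A ∩ B = {27}, |A ∩ B| = 1
|A ∪ B| = |A| + |B| - |A ∩ B| = 4 + 9 - 1 = 12

12


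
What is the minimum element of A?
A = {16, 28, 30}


Set A = {16, 28, 30}
Elements in ascending order: 16, 28, 30
The smallest element is 16.

16


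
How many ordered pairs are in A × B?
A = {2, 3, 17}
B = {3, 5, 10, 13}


Set A = {2, 3, 17} has 3 elements.
Set B = {3, 5, 10, 13} has 4 elements.
|A × B| = |A| × |B| = 3 × 4 = 12

12


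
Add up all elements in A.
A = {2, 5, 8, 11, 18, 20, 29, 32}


Set A = {2, 5, 8, 11, 18, 20, 29, 32}
Sum = 2 + 5 + 8 + 11 + 18 + 20 + 29 + 32 = 125

125


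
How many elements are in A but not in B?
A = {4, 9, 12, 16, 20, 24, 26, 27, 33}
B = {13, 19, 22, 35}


Set A = {4, 9, 12, 16, 20, 24, 26, 27, 33}
Set B = {13, 19, 22, 35}
A \ B = {4, 9, 12, 16, 20, 24, 26, 27, 33}
|A \ B| = 9

9


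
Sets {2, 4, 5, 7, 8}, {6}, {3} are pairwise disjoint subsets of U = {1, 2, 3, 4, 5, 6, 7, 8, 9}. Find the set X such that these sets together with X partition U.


U = {1, 2, 3, 4, 5, 6, 7, 8, 9}
Shown blocks: {2, 4, 5, 7, 8}, {6}, {3}
A partition's blocks are pairwise disjoint and cover U, so the missing block = U \ (union of shown blocks).
Union of shown blocks: {2, 3, 4, 5, 6, 7, 8}
Missing block = U \ (union) = {1, 9}

{1, 9}


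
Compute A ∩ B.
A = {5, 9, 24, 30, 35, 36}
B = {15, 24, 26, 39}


Set A = {5, 9, 24, 30, 35, 36}
Set B = {15, 24, 26, 39}
A ∩ B includes only elements in both sets.
Check each element of A against B:
5 ✗, 9 ✗, 24 ✓, 30 ✗, 35 ✗, 36 ✗
A ∩ B = {24}

{24}


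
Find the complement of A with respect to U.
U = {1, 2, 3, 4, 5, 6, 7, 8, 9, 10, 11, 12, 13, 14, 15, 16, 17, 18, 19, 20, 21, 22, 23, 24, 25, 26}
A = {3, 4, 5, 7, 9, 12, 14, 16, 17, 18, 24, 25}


Universal set U = {1, 2, 3, 4, 5, 6, 7, 8, 9, 10, 11, 12, 13, 14, 15, 16, 17, 18, 19, 20, 21, 22, 23, 24, 25, 26}
Set A = {3, 4, 5, 7, 9, 12, 14, 16, 17, 18, 24, 25}
A' = U \ A = elements in U but not in A
Checking each element of U:
1 (not in A, include), 2 (not in A, include), 3 (in A, exclude), 4 (in A, exclude), 5 (in A, exclude), 6 (not in A, include), 7 (in A, exclude), 8 (not in A, include), 9 (in A, exclude), 10 (not in A, include), 11 (not in A, include), 12 (in A, exclude), 13 (not in A, include), 14 (in A, exclude), 15 (not in A, include), 16 (in A, exclude), 17 (in A, exclude), 18 (in A, exclude), 19 (not in A, include), 20 (not in A, include), 21 (not in A, include), 22 (not in A, include), 23 (not in A, include), 24 (in A, exclude), 25 (in A, exclude), 26 (not in A, include)
A' = {1, 2, 6, 8, 10, 11, 13, 15, 19, 20, 21, 22, 23, 26}

{1, 2, 6, 8, 10, 11, 13, 15, 19, 20, 21, 22, 23, 26}


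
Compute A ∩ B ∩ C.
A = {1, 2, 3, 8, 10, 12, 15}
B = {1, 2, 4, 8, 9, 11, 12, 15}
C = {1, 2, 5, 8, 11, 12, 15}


Set A = {1, 2, 3, 8, 10, 12, 15}
Set B = {1, 2, 4, 8, 9, 11, 12, 15}
Set C = {1, 2, 5, 8, 11, 12, 15}
First, A ∩ B = {1, 2, 8, 12, 15}
Then, (A ∩ B) ∩ C = {1, 2, 8, 12, 15}

{1, 2, 8, 12, 15}


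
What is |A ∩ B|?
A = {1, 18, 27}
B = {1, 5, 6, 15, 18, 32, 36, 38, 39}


Set A = {1, 18, 27}
Set B = {1, 5, 6, 15, 18, 32, 36, 38, 39}
A ∩ B = {1, 18}
|A ∩ B| = 2

2


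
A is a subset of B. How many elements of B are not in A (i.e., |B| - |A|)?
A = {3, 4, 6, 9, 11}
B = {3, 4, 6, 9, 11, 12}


Set A = {3, 4, 6, 9, 11}, |A| = 5
Set B = {3, 4, 6, 9, 11, 12}, |B| = 6
Since A ⊆ B: B \ A = {12}
|B| - |A| = 6 - 5 = 1

1


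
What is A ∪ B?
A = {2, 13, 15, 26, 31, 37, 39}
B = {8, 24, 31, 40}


Set A = {2, 13, 15, 26, 31, 37, 39}
Set B = {8, 24, 31, 40}
A ∪ B includes all elements in either set.
Elements from A: {2, 13, 15, 26, 31, 37, 39}
Elements from B not already included: {8, 24, 40}
A ∪ B = {2, 8, 13, 15, 24, 26, 31, 37, 39, 40}

{2, 8, 13, 15, 24, 26, 31, 37, 39, 40}


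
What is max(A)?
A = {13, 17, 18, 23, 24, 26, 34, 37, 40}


Set A = {13, 17, 18, 23, 24, 26, 34, 37, 40}
Elements in ascending order: 13, 17, 18, 23, 24, 26, 34, 37, 40
The largest element is 40.

40


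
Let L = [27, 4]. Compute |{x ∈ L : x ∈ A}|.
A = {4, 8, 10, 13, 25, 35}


Set A = {4, 8, 10, 13, 25, 35}
Candidates: [27, 4]
Check each candidate:
27 ∉ A, 4 ∈ A
Count of candidates in A: 1

1


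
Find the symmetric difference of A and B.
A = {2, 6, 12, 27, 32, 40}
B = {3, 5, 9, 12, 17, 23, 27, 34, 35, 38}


Set A = {2, 6, 12, 27, 32, 40}
Set B = {3, 5, 9, 12, 17, 23, 27, 34, 35, 38}
A △ B = (A \ B) ∪ (B \ A)
Elements in A but not B: {2, 6, 32, 40}
Elements in B but not A: {3, 5, 9, 17, 23, 34, 35, 38}
A △ B = {2, 3, 5, 6, 9, 17, 23, 32, 34, 35, 38, 40}

{2, 3, 5, 6, 9, 17, 23, 32, 34, 35, 38, 40}


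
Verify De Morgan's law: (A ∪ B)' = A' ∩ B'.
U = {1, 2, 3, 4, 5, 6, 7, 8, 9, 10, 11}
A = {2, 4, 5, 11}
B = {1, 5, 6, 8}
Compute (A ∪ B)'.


U = {1, 2, 3, 4, 5, 6, 7, 8, 9, 10, 11}
A = {2, 4, 5, 11}, B = {1, 5, 6, 8}
A ∪ B = {1, 2, 4, 5, 6, 8, 11}
(A ∪ B)' = U \ (A ∪ B) = {3, 7, 9, 10}
Verification via A' ∩ B': A' = {1, 3, 6, 7, 8, 9, 10}, B' = {2, 3, 4, 7, 9, 10, 11}
A' ∩ B' = {3, 7, 9, 10} ✓

{3, 7, 9, 10}


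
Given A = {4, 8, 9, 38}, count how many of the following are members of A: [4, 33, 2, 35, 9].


Set A = {4, 8, 9, 38}
Candidates: [4, 33, 2, 35, 9]
Check each candidate:
4 ∈ A, 33 ∉ A, 2 ∉ A, 35 ∉ A, 9 ∈ A
Count of candidates in A: 2

2


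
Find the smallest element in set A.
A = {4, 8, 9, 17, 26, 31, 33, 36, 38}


Set A = {4, 8, 9, 17, 26, 31, 33, 36, 38}
Elements in ascending order: 4, 8, 9, 17, 26, 31, 33, 36, 38
The smallest element is 4.

4


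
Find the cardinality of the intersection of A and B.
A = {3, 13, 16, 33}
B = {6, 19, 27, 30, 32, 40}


Set A = {3, 13, 16, 33}
Set B = {6, 19, 27, 30, 32, 40}
A ∩ B = {}
|A ∩ B| = 0

0


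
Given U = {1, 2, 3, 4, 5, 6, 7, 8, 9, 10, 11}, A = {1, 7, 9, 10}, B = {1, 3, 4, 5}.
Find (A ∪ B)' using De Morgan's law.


U = {1, 2, 3, 4, 5, 6, 7, 8, 9, 10, 11}
A = {1, 7, 9, 10}, B = {1, 3, 4, 5}
A ∪ B = {1, 3, 4, 5, 7, 9, 10}
(A ∪ B)' = U \ (A ∪ B) = {2, 6, 8, 11}
Verification via A' ∩ B': A' = {2, 3, 4, 5, 6, 8, 11}, B' = {2, 6, 7, 8, 9, 10, 11}
A' ∩ B' = {2, 6, 8, 11} ✓

{2, 6, 8, 11}


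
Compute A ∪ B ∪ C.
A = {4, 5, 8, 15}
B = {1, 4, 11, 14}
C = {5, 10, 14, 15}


Set A = {4, 5, 8, 15}
Set B = {1, 4, 11, 14}
Set C = {5, 10, 14, 15}
First, A ∪ B = {1, 4, 5, 8, 11, 14, 15}
Then, (A ∪ B) ∪ C = {1, 4, 5, 8, 10, 11, 14, 15}

{1, 4, 5, 8, 10, 11, 14, 15}


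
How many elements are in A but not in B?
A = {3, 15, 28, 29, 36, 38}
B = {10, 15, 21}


Set A = {3, 15, 28, 29, 36, 38}
Set B = {10, 15, 21}
A \ B = {3, 28, 29, 36, 38}
|A \ B| = 5

5


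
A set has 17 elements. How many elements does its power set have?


The set has 17 elements.
The power set contains all possible subsets.
|P(A)| = 2^|A| = 2^17 = 131072

131072


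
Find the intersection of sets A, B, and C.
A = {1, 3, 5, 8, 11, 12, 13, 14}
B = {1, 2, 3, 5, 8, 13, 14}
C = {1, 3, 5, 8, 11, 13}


Set A = {1, 3, 5, 8, 11, 12, 13, 14}
Set B = {1, 2, 3, 5, 8, 13, 14}
Set C = {1, 3, 5, 8, 11, 13}
First, A ∩ B = {1, 3, 5, 8, 13, 14}
Then, (A ∩ B) ∩ C = {1, 3, 5, 8, 13}

{1, 3, 5, 8, 13}


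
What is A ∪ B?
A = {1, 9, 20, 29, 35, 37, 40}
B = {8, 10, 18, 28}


Set A = {1, 9, 20, 29, 35, 37, 40}
Set B = {8, 10, 18, 28}
A ∪ B includes all elements in either set.
Elements from A: {1, 9, 20, 29, 35, 37, 40}
Elements from B not already included: {8, 10, 18, 28}
A ∪ B = {1, 8, 9, 10, 18, 20, 28, 29, 35, 37, 40}

{1, 8, 9, 10, 18, 20, 28, 29, 35, 37, 40}


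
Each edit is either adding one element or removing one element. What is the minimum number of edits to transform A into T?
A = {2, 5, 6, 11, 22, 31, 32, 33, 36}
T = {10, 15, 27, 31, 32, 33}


Set A = {2, 5, 6, 11, 22, 31, 32, 33, 36}
Set T = {10, 15, 27, 31, 32, 33}
Elements to remove from A (in A, not in T): {2, 5, 6, 11, 22, 36} → 6 removals
Elements to add to A (in T, not in A): {10, 15, 27} → 3 additions
Total edits = 6 + 3 = 9

9


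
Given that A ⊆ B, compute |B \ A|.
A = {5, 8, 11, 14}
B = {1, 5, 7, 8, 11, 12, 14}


Set A = {5, 8, 11, 14}, |A| = 4
Set B = {1, 5, 7, 8, 11, 12, 14}, |B| = 7
Since A ⊆ B: B \ A = {1, 7, 12}
|B| - |A| = 7 - 4 = 3

3


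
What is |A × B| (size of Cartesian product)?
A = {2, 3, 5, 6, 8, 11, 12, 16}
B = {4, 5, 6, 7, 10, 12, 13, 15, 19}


Set A = {2, 3, 5, 6, 8, 11, 12, 16} has 8 elements.
Set B = {4, 5, 6, 7, 10, 12, 13, 15, 19} has 9 elements.
|A × B| = |A| × |B| = 8 × 9 = 72

72


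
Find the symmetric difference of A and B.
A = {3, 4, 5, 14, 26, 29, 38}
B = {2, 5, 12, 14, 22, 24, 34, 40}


Set A = {3, 4, 5, 14, 26, 29, 38}
Set B = {2, 5, 12, 14, 22, 24, 34, 40}
A △ B = (A \ B) ∪ (B \ A)
Elements in A but not B: {3, 4, 26, 29, 38}
Elements in B but not A: {2, 12, 22, 24, 34, 40}
A △ B = {2, 3, 4, 12, 22, 24, 26, 29, 34, 38, 40}

{2, 3, 4, 12, 22, 24, 26, 29, 34, 38, 40}


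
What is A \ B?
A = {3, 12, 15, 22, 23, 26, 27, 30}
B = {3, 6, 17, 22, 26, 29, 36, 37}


Set A = {3, 12, 15, 22, 23, 26, 27, 30}
Set B = {3, 6, 17, 22, 26, 29, 36, 37}
A \ B includes elements in A that are not in B.
Check each element of A:
3 (in B, remove), 12 (not in B, keep), 15 (not in B, keep), 22 (in B, remove), 23 (not in B, keep), 26 (in B, remove), 27 (not in B, keep), 30 (not in B, keep)
A \ B = {12, 15, 23, 27, 30}

{12, 15, 23, 27, 30}


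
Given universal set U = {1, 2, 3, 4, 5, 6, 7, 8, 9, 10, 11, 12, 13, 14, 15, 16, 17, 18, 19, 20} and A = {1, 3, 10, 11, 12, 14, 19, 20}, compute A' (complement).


Universal set U = {1, 2, 3, 4, 5, 6, 7, 8, 9, 10, 11, 12, 13, 14, 15, 16, 17, 18, 19, 20}
Set A = {1, 3, 10, 11, 12, 14, 19, 20}
A' = U \ A = elements in U but not in A
Checking each element of U:
1 (in A, exclude), 2 (not in A, include), 3 (in A, exclude), 4 (not in A, include), 5 (not in A, include), 6 (not in A, include), 7 (not in A, include), 8 (not in A, include), 9 (not in A, include), 10 (in A, exclude), 11 (in A, exclude), 12 (in A, exclude), 13 (not in A, include), 14 (in A, exclude), 15 (not in A, include), 16 (not in A, include), 17 (not in A, include), 18 (not in A, include), 19 (in A, exclude), 20 (in A, exclude)
A' = {2, 4, 5, 6, 7, 8, 9, 13, 15, 16, 17, 18}

{2, 4, 5, 6, 7, 8, 9, 13, 15, 16, 17, 18}


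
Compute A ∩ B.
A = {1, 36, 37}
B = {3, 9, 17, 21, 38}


Set A = {1, 36, 37}
Set B = {3, 9, 17, 21, 38}
A ∩ B includes only elements in both sets.
Check each element of A against B:
1 ✗, 36 ✗, 37 ✗
A ∩ B = {}

{}


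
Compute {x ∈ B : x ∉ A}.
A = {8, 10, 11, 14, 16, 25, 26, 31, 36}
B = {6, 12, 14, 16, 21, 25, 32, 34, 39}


Set A = {8, 10, 11, 14, 16, 25, 26, 31, 36}
Set B = {6, 12, 14, 16, 21, 25, 32, 34, 39}
Check each element of B against A:
6 ∉ A (include), 12 ∉ A (include), 14 ∈ A, 16 ∈ A, 21 ∉ A (include), 25 ∈ A, 32 ∉ A (include), 34 ∉ A (include), 39 ∉ A (include)
Elements of B not in A: {6, 12, 21, 32, 34, 39}

{6, 12, 21, 32, 34, 39}


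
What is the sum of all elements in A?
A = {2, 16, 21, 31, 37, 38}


Set A = {2, 16, 21, 31, 37, 38}
Sum = 2 + 16 + 21 + 31 + 37 + 38 = 145

145


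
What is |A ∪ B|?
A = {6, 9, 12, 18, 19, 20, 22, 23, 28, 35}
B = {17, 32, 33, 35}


Set A = {6, 9, 12, 18, 19, 20, 22, 23, 28, 35}, |A| = 10
Set B = {17, 32, 33, 35}, |B| = 4
A ∩ B = {35}, |A ∩ B| = 1
|A ∪ B| = |A| + |B| - |A ∩ B| = 10 + 4 - 1 = 13

13


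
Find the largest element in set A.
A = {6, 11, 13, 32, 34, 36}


Set A = {6, 11, 13, 32, 34, 36}
Elements in ascending order: 6, 11, 13, 32, 34, 36
The largest element is 36.

36


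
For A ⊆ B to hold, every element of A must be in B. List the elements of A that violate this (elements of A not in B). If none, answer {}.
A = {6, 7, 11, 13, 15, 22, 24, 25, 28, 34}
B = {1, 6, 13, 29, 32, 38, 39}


Set A = {6, 7, 11, 13, 15, 22, 24, 25, 28, 34}
Set B = {1, 6, 13, 29, 32, 38, 39}
Check each element of A against B:
6 ∈ B, 7 ∉ B (include), 11 ∉ B (include), 13 ∈ B, 15 ∉ B (include), 22 ∉ B (include), 24 ∉ B (include), 25 ∉ B (include), 28 ∉ B (include), 34 ∉ B (include)
Elements of A not in B: {7, 11, 15, 22, 24, 25, 28, 34}

{7, 11, 15, 22, 24, 25, 28, 34}


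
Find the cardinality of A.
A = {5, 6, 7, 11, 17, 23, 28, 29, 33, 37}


Set A = {5, 6, 7, 11, 17, 23, 28, 29, 33, 37}
Listing elements: 5, 6, 7, 11, 17, 23, 28, 29, 33, 37
Counting: 10 elements
|A| = 10

10


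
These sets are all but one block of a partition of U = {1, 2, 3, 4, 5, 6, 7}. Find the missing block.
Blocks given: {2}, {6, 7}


U = {1, 2, 3, 4, 5, 6, 7}
Shown blocks: {2}, {6, 7}
A partition's blocks are pairwise disjoint and cover U, so the missing block = U \ (union of shown blocks).
Union of shown blocks: {2, 6, 7}
Missing block = U \ (union) = {1, 3, 4, 5}

{1, 3, 4, 5}


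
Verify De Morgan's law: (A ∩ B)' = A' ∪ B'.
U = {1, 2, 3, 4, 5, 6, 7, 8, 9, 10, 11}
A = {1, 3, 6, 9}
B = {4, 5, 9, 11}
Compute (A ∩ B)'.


U = {1, 2, 3, 4, 5, 6, 7, 8, 9, 10, 11}
A = {1, 3, 6, 9}, B = {4, 5, 9, 11}
A ∩ B = {9}
(A ∩ B)' = U \ (A ∩ B) = {1, 2, 3, 4, 5, 6, 7, 8, 10, 11}
Verification via A' ∪ B': A' = {2, 4, 5, 7, 8, 10, 11}, B' = {1, 2, 3, 6, 7, 8, 10}
A' ∪ B' = {1, 2, 3, 4, 5, 6, 7, 8, 10, 11} ✓

{1, 2, 3, 4, 5, 6, 7, 8, 10, 11}


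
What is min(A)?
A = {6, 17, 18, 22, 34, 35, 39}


Set A = {6, 17, 18, 22, 34, 35, 39}
Elements in ascending order: 6, 17, 18, 22, 34, 35, 39
The smallest element is 6.

6


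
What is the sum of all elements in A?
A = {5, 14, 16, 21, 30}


Set A = {5, 14, 16, 21, 30}
Sum = 5 + 14 + 16 + 21 + 30 = 86

86


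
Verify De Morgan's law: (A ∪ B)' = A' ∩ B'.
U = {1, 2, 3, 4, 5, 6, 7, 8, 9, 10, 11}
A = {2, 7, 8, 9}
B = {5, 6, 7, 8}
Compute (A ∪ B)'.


U = {1, 2, 3, 4, 5, 6, 7, 8, 9, 10, 11}
A = {2, 7, 8, 9}, B = {5, 6, 7, 8}
A ∪ B = {2, 5, 6, 7, 8, 9}
(A ∪ B)' = U \ (A ∪ B) = {1, 3, 4, 10, 11}
Verification via A' ∩ B': A' = {1, 3, 4, 5, 6, 10, 11}, B' = {1, 2, 3, 4, 9, 10, 11}
A' ∩ B' = {1, 3, 4, 10, 11} ✓

{1, 3, 4, 10, 11}


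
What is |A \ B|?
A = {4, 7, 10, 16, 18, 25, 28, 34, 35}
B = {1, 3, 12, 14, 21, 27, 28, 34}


Set A = {4, 7, 10, 16, 18, 25, 28, 34, 35}
Set B = {1, 3, 12, 14, 21, 27, 28, 34}
A \ B = {4, 7, 10, 16, 18, 25, 35}
|A \ B| = 7

7


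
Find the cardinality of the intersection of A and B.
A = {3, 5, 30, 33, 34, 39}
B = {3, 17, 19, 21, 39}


Set A = {3, 5, 30, 33, 34, 39}
Set B = {3, 17, 19, 21, 39}
A ∩ B = {3, 39}
|A ∩ B| = 2

2


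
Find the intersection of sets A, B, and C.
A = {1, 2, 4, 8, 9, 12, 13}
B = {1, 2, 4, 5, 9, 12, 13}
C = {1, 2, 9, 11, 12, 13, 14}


Set A = {1, 2, 4, 8, 9, 12, 13}
Set B = {1, 2, 4, 5, 9, 12, 13}
Set C = {1, 2, 9, 11, 12, 13, 14}
First, A ∩ B = {1, 2, 4, 9, 12, 13}
Then, (A ∩ B) ∩ C = {1, 2, 9, 12, 13}

{1, 2, 9, 12, 13}


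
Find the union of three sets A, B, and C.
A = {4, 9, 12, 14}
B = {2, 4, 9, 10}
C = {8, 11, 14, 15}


Set A = {4, 9, 12, 14}
Set B = {2, 4, 9, 10}
Set C = {8, 11, 14, 15}
First, A ∪ B = {2, 4, 9, 10, 12, 14}
Then, (A ∪ B) ∪ C = {2, 4, 8, 9, 10, 11, 12, 14, 15}

{2, 4, 8, 9, 10, 11, 12, 14, 15}


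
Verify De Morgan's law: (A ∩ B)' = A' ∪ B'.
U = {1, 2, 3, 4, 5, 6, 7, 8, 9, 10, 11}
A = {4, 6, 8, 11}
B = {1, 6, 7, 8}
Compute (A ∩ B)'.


U = {1, 2, 3, 4, 5, 6, 7, 8, 9, 10, 11}
A = {4, 6, 8, 11}, B = {1, 6, 7, 8}
A ∩ B = {6, 8}
(A ∩ B)' = U \ (A ∩ B) = {1, 2, 3, 4, 5, 7, 9, 10, 11}
Verification via A' ∪ B': A' = {1, 2, 3, 5, 7, 9, 10}, B' = {2, 3, 4, 5, 9, 10, 11}
A' ∪ B' = {1, 2, 3, 4, 5, 7, 9, 10, 11} ✓

{1, 2, 3, 4, 5, 7, 9, 10, 11}


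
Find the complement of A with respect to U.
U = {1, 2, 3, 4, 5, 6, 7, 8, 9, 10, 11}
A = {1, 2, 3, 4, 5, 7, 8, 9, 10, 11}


Universal set U = {1, 2, 3, 4, 5, 6, 7, 8, 9, 10, 11}
Set A = {1, 2, 3, 4, 5, 7, 8, 9, 10, 11}
A' = U \ A = elements in U but not in A
Checking each element of U:
1 (in A, exclude), 2 (in A, exclude), 3 (in A, exclude), 4 (in A, exclude), 5 (in A, exclude), 6 (not in A, include), 7 (in A, exclude), 8 (in A, exclude), 9 (in A, exclude), 10 (in A, exclude), 11 (in A, exclude)
A' = {6}

{6}


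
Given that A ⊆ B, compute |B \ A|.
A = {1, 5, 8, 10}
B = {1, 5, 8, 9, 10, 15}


Set A = {1, 5, 8, 10}, |A| = 4
Set B = {1, 5, 8, 9, 10, 15}, |B| = 6
Since A ⊆ B: B \ A = {9, 15}
|B| - |A| = 6 - 4 = 2

2


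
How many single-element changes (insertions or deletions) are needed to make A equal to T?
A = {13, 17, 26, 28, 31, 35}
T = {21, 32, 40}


Set A = {13, 17, 26, 28, 31, 35}
Set T = {21, 32, 40}
Elements to remove from A (in A, not in T): {13, 17, 26, 28, 31, 35} → 6 removals
Elements to add to A (in T, not in A): {21, 32, 40} → 3 additions
Total edits = 6 + 3 = 9

9


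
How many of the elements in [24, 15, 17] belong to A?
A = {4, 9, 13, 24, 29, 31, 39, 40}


Set A = {4, 9, 13, 24, 29, 31, 39, 40}
Candidates: [24, 15, 17]
Check each candidate:
24 ∈ A, 15 ∉ A, 17 ∉ A
Count of candidates in A: 1

1


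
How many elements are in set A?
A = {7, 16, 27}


Set A = {7, 16, 27}
Listing elements: 7, 16, 27
Counting: 3 elements
|A| = 3

3


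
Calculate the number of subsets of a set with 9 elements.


The set has 9 elements.
The power set contains all possible subsets.
|P(A)| = 2^|A| = 2^9 = 512

512


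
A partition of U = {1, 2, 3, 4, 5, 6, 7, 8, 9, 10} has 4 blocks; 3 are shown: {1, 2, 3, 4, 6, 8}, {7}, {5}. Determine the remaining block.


U = {1, 2, 3, 4, 5, 6, 7, 8, 9, 10}
Shown blocks: {1, 2, 3, 4, 6, 8}, {7}, {5}
A partition's blocks are pairwise disjoint and cover U, so the missing block = U \ (union of shown blocks).
Union of shown blocks: {1, 2, 3, 4, 5, 6, 7, 8}
Missing block = U \ (union) = {9, 10}

{9, 10}


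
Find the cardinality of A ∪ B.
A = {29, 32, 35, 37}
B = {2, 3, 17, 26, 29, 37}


Set A = {29, 32, 35, 37}, |A| = 4
Set B = {2, 3, 17, 26, 29, 37}, |B| = 6
A ∩ B = {29, 37}, |A ∩ B| = 2
|A ∪ B| = |A| + |B| - |A ∩ B| = 4 + 6 - 2 = 8

8


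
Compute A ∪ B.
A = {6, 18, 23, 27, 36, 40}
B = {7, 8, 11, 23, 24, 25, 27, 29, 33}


Set A = {6, 18, 23, 27, 36, 40}
Set B = {7, 8, 11, 23, 24, 25, 27, 29, 33}
A ∪ B includes all elements in either set.
Elements from A: {6, 18, 23, 27, 36, 40}
Elements from B not already included: {7, 8, 11, 24, 25, 29, 33}
A ∪ B = {6, 7, 8, 11, 18, 23, 24, 25, 27, 29, 33, 36, 40}

{6, 7, 8, 11, 18, 23, 24, 25, 27, 29, 33, 36, 40}
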